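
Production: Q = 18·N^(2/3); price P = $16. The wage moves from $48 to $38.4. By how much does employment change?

From P·MP_N = w with MP_N = 12·N^(-1/3), the labor demand is N(w) = (192/w)^(3).
At w = 48: N = 64. At w = 38.4: N = 125.
ΔN = 125 − 64 = 61.

ΔN = 61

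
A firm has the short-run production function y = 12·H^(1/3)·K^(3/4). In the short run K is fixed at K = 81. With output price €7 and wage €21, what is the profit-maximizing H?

H* = 216

With K = 81, MP_H = (1/3)·12·H^(-2/3)·81^(3/4) = 108·H^(-2/3).
Profit maximization for a price taker requires P·MP_H = w: 7·108·H^(-2/3) = 21.
So H^(-2/3) = 1/36, which gives H = 216.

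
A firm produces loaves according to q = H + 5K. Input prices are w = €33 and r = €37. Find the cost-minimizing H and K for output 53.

The inputs are perfect substitutes, so the firm uses whichever has the lower cost per unit of output.
Cost per unit of output via H is 33; via K it is 7.4. K is cheaper.
Producing q = 53 with K alone: H = 0, K = 10.6.

H* = 0, K* = 10.6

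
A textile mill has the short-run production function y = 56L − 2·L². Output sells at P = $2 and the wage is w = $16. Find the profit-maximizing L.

L* = 12

The marginal product of L is MP_L = 56 − 4L.
A price-taking firm hires until the value of the marginal product equals the wage: P·MP_L = w, so 2·(56 − 4L) = 16.
Then 56 − 4L = 8, giving L = 12.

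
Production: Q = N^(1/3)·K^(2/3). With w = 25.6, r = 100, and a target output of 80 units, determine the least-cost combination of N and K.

N* = 125, K* = 64

Cost minimization requires the marginal rate of technical substitution to equal the input-price ratio: MP_N/MP_K = w/r.
Here MP_N/MP_K = (1/3)·(K/N)/(2/3) = 0.5·(K/N). Setting this equal to 25.6/100 = 0.256 gives K = 0.512N.
Substituting into Q = 80: N^(1/3)·(0.512N)^(2/3) = 80.
Solving, N = 125 and K = 64.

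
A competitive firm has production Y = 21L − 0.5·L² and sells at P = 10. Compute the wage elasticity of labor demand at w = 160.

ε = -3.2

From P·MP_L = w with MP_L = 21 − L, labor demand is L(w) = 21 − w/10.
dL/dw = −1/(10) = -0.1.
At w = 160, L = 5, so ε = (dL/dw)·(w/L) = (-0.1)·(160/5) = -3.2.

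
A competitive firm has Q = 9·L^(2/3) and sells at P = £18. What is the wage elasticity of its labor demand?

MP_L = (2/3)·9·L^(-1/3), so P·MP_L = w gives 108·L^(-1/3) = w.
Solving, L(w) = (108/w)^(3). This is a constant-elasticity form: L ∝ w^(−3), so ε = −3.

ε = -3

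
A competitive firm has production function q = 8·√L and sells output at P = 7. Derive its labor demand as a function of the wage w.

MP_L = (1/2)·8·L^(-1/2) = 4·L^(-1/2).
Setting P·MP_L = w: 28·L^(-1/2) = w.
Solving for L: L^(-1/2) = w/28, so L = (28/w)^(2).

L(w) = 784/w²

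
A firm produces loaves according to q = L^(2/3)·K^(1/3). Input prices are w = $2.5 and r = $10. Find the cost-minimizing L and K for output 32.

Cost minimization requires the marginal rate of technical substitution to equal the input-price ratio: MP_L/MP_K = w/r.
Here MP_L/MP_K = (2/3)·(K/L)/(1/3) = 2·(K/L). Setting this equal to 2.5/10 = 0.25 gives K = 0.125L.
Substituting into q = 32: L^(2/3)·(0.125L)^(1/3) = 32.
Solving, L = 64 and K = 8.

L* = 64, K* = 8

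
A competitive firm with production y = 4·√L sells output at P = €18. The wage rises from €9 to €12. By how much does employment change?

ΔL = -7

From P·MP_L = w with MP_L = 2·L^(-1/2), the labor demand is L(w) = (36/w)^(2).
At w = 9: L = 16. At w = 12: L = 9.
ΔL = 9 − 16 = -7.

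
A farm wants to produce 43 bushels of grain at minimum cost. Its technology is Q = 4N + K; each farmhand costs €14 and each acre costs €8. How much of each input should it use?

N* = 10.75, K* = 0

The inputs are perfect substitutes, so the firm uses whichever has the lower cost per unit of output.
Cost per unit of output via N is 3.5; via K it is 8. N is cheaper.
Producing Q = 43 with N alone: N = 10.75, K = 0.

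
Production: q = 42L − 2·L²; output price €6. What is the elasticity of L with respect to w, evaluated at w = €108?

From P·MP_L = w with MP_L = 42 − 4L, labor demand is L(w) = (42 − w/6)/4.
dL/dw = −1/(24) = -1/24.
At w = 108, L = 6, so ε = (dL/dw)·(w/L) = (-1/24)·(108/6) = -0.75.

ε = -0.75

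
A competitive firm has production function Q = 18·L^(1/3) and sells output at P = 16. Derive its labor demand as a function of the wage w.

L(w) = (96/w)^(3/2)

MP_L = (1/3)·18·L^(-2/3) = 6·L^(-2/3).
Setting P·MP_L = w: 96·L^(-2/3) = w.
Solving for L: L^(-2/3) = w/96, so L = (96/w)^(3/2).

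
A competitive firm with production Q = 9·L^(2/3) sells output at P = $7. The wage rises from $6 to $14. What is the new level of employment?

From P·MP_L = w with MP_L = 6·L^(-1/3), the labor demand is L(w) = (42/w)^(3).
At w = 6: L = 343. At w = 14: L = 27.

L* = 27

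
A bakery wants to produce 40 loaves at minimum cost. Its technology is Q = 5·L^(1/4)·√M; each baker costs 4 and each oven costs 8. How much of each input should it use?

Cost minimization requires the marginal rate of technical substitution to equal the input-price ratio: MP_L/MP_M = w/r.
Here MP_L/MP_M = (1/4)·(M/L)/(1/2) = 0.5·(M/L). Setting this equal to 4/8 = 0.5 gives M = L.
Substituting into Q = 40: 5·L^(1/4)·(L)^(1/2) = 40.
Solving, L = 16 and M = 16.

L* = 16, M* = 16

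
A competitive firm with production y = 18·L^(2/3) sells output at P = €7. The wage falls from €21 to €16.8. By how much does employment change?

ΔL = 61

From P·MP_L = w with MP_L = 12·L^(-1/3), the labor demand is L(w) = (84/w)^(3).
At w = 21: L = 64. At w = 16.8: L = 125.
ΔL = 125 − 64 = 61.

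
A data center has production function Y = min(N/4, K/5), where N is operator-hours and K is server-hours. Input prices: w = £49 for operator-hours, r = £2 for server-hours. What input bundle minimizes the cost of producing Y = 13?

N* = 52, K* = 65

With a fixed-proportions technology, the cost-minimizing bundle uses no slack in either input: N/4 = K/5 = Y.
So N = 4·13 = 52 and K = 5·13 = 65.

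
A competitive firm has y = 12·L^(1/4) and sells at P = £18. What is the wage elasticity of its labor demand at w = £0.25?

MP_L = (1/4)·12·L^(-3/4), so P·MP_L = w gives 54·L^(-3/4) = w.
Solving, L(w) = (54/w)^(4/3). This is a constant-elasticity form: L ∝ w^(−4/3), so ε = −4/3.

ε = -4/3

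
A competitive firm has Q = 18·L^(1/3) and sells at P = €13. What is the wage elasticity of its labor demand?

ε = -1.5

MP_L = (1/3)·18·L^(-2/3), so P·MP_L = w gives 78·L^(-2/3) = w.
Solving, L(w) = (78/w)^(3/2). This is a constant-elasticity form: L ∝ w^(−3/2), so ε = −3/2.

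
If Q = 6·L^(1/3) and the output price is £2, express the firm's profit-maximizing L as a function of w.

MP_L = (1/3)·6·L^(-2/3) = 2·L^(-2/3).
Setting P·MP_L = w: 4·L^(-2/3) = w.
Solving for L: L^(-2/3) = w/4, so L = (4/w)^(3/2).

L(w) = (4/w)^(3/2)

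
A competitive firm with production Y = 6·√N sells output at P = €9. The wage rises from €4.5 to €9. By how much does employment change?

From P·MP_N = w with MP_N = 3·N^(-1/2), the labor demand is N(w) = (27/w)^(2).
At w = 4.5: N = 36. At w = 9: N = 9.
ΔN = 9 − 36 = -27.

ΔN = -27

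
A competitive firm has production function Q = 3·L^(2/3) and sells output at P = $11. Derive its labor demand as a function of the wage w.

L(w) = 10648/w³

MP_L = (2/3)·3·L^(-1/3) = 2·L^(-1/3).
Setting P·MP_L = w: 22·L^(-1/3) = w.
Solving for L: L^(-1/3) = w/22, so L = (22/w)^(3).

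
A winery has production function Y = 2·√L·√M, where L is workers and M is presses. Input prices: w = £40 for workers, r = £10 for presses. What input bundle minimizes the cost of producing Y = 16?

L* = 4, M* = 16

Cost minimization requires the marginal rate of technical substitution to equal the input-price ratio: MP_L/MP_M = w/r.
Here MP_L/MP_M = (1/2)·(M/L)/(1/2) = (M/L). Setting this equal to 40/10 = 4 gives M = 4L.
Substituting into Y = 16: 2·L^(1/2)·(4L)^(1/2) = 16.
Solving, L = 4 and M = 16.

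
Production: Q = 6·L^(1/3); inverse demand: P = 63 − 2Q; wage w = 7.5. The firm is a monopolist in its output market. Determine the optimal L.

Marginal revenue from the inverse demand is MR = 63 − 4Q.
The marginal product is MP_L = 2·L^(-2/3).
A monopolist hires until marginal revenue product equals the wage: MR·MP_L = w.
At L, Q = 6·L^(1/3). Substituting and solving: (63 − 24·L^(1/3))·2·L^(-2/3) = 7.5 gives L = 8.

L* = 8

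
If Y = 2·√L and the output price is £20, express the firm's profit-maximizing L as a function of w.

MP_L = (1/2)·2·L^(-1/2) = L^(-1/2).
Setting P·MP_L = w: 20·L^(-1/2) = w.
Solving for L: L^(-1/2) = w/20, so L = (20/w)^(2).

L(w) = 400/w²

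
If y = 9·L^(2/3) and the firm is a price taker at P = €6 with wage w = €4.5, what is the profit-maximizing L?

MP_L = (2/3)·9·L^(-1/3) = 6·L^(-1/3).
Profit maximization for a price taker requires P·MP_L = w: 6·6·L^(-1/3) = 4.5.
So L^(-1/3) = 0.125, which gives L = 512.

L* = 512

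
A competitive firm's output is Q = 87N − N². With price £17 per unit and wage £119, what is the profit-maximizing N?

N* = 40

The marginal product of N is MP_N = 87 − 2N.
A price-taking firm hires until the value of the marginal product equals the wage: P·MP_N = w, so 17·(87 − 2N) = 119.
Then 87 − 2N = 7, giving N = 40.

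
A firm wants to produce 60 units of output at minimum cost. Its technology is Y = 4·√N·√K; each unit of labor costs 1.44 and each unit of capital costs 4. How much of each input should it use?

N* = 25, K* = 9

Cost minimization requires the marginal rate of technical substitution to equal the input-price ratio: MP_N/MP_K = w/r.
Here MP_N/MP_K = (1/2)·(K/N)/(1/2) = (K/N). Setting this equal to 1.44/4 = 0.36 gives K = 0.36N.
Substituting into Y = 60: 4·N^(1/2)·(0.36N)^(1/2) = 60.
Solving, N = 25 and K = 9.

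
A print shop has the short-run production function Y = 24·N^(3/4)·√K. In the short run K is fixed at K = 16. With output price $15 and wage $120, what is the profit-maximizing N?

N* = 6561

With K = 16, MP_N = (3/4)·24·N^(-1/4)·16^(1/2) = 72·N^(-1/4).
Profit maximization for a price taker requires P·MP_N = w: 15·72·N^(-1/4) = 120.
So N^(-1/4) = 1/9, which gives N = 6561.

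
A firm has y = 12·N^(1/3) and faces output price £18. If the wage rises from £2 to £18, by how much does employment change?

ΔN = -208

From P·MP_N = w with MP_N = 4·N^(-2/3), the labor demand is N(w) = (72/w)^(3/2).
At w = 2: N = 216. At w = 18: N = 8.
ΔN = 8 − 216 = -208.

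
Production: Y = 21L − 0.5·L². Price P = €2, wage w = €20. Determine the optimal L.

L* = 11

The marginal product of L is MP_L = 21 − L.
A price-taking firm hires until the value of the marginal product equals the wage: P·MP_L = w, so 2·(21 − L) = 20.
Then 21 − L = 10, giving L = 11.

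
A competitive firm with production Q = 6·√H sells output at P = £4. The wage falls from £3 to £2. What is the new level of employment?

H* = 36

From P·MP_H = w with MP_H = 3·H^(-1/2), the labor demand is H(w) = (12/w)^(2).
At w = 3: H = 16. At w = 2: H = 36.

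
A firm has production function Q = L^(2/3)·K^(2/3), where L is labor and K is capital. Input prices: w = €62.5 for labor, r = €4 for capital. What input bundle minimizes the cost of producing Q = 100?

L* = 8, K* = 125

Cost minimization requires the marginal rate of technical substitution to equal the input-price ratio: MP_L/MP_K = w/r.
Here MP_L/MP_K = (2/3)·(K/L)/(2/3) = (K/L). Setting this equal to 62.5/4 = 15.625 gives K = 15.625L.
Substituting into Q = 100: L^(2/3)·(15.625L)^(2/3) = 100.
Solving, L = 8 and K = 125.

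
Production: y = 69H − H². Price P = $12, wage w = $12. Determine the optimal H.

The marginal product of H is MP_H = 69 − 2H.
A price-taking firm hires until the value of the marginal product equals the wage: P·MP_H = w, so 12·(69 − 2H) = 12.
Then 69 − 2H = 1, giving H = 34.

H* = 34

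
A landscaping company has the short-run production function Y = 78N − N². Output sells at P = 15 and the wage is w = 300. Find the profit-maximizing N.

N* = 29

The marginal product of N is MP_N = 78 − 2N.
A price-taking firm hires until the value of the marginal product equals the wage: P·MP_N = w, so 15·(78 − 2N) = 300.
Then 78 − 2N = 20, giving N = 29.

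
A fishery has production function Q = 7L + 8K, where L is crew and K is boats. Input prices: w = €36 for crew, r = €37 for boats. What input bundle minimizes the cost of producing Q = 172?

The inputs are perfect substitutes, so the firm uses whichever has the lower cost per unit of output.
Cost per unit of output via L is w/7 = 36/7; via K it is r/8 = 4.625. K is cheaper.
Producing Q = 172 with K alone: L = 0, K = 21.5.

L* = 0, K* = 21.5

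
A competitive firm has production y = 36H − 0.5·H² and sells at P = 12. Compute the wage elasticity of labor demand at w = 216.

ε = -1

From P·MP_H = w with MP_H = 36 − H, labor demand is H(w) = 36 − w/12.
dH/dw = −1/(12) = -1/12.
At w = 216, H = 18, so ε = (dH/dw)·(w/H) = (-1/12)·(216/18) = -1.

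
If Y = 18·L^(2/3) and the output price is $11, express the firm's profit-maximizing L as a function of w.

MP_L = (2/3)·18·L^(-1/3) = 12·L^(-1/3).
Setting P·MP_L = w: 132·L^(-1/3) = w.
Solving for L: L^(-1/3) = w/132, so L = (132/w)^(3).

L(w) = 2299968/w³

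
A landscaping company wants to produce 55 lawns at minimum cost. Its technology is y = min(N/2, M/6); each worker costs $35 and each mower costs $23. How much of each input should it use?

With a fixed-proportions technology, the cost-minimizing bundle uses no slack in either input: N/2 = M/6 = y.
So N = 2·55 = 110 and M = 6·55 = 330.

N* = 110, M* = 330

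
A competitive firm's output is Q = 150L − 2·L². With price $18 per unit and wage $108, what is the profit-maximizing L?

The marginal product of L is MP_L = 150 − 4L.
A price-taking firm hires until the value of the marginal product equals the wage: P·MP_L = w, so 18·(150 − 4L) = 108.
Then 150 − 4L = 6, giving L = 36.

L* = 36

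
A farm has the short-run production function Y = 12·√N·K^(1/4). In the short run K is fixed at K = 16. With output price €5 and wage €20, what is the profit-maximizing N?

N* = 9

With K = 16, MP_N = (1/2)·12·N^(-1/2)·16^(1/4) = 12·N^(-1/2).
Profit maximization for a price taker requires P·MP_N = w: 5·12·N^(-1/2) = 20.
So N^(-1/2) = 1/3, which gives N = 9.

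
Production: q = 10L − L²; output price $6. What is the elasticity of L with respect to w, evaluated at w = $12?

From P·MP_L = w with MP_L = 10 − 2L, labor demand is L(w) = (10 − w/6)/2.
dL/dw = −1/(12) = -1/12.
At w = 12, L = 4, so ε = (dL/dw)·(w/L) = (-1/12)·(12/4) = -0.25.

ε = -0.25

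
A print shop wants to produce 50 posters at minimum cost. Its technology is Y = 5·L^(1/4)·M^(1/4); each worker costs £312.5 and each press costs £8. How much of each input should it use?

Cost minimization requires the marginal rate of technical substitution to equal the input-price ratio: MP_L/MP_M = w/r.
Here MP_L/MP_M = (1/4)·(M/L)/(1/4) = (M/L). Setting this equal to 312.5/8 = 39.0625 gives M = 39.0625L.
Substituting into Y = 50: 5·L^(1/4)·(39.0625L)^(1/4) = 50.
Solving, L = 16 and M = 625.

L* = 16, M* = 625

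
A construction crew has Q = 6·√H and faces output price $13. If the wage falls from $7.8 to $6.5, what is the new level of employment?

H* = 36

From P·MP_H = w with MP_H = 3·H^(-1/2), the labor demand is H(w) = (39/w)^(2).
At w = 7.8: H = 25. At w = 6.5: H = 36.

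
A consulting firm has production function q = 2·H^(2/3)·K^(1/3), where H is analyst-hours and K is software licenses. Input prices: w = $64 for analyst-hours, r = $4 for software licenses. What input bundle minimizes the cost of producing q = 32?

H* = 8, K* = 64

Cost minimization requires the marginal rate of technical substitution to equal the input-price ratio: MP_H/MP_K = w/r.
Here MP_H/MP_K = (2/3)·(K/H)/(1/3) = 2·(K/H). Setting this equal to 64/4 = 16 gives K = 8H.
Substituting into q = 32: 2·H^(2/3)·(8H)^(1/3) = 32.
Solving, H = 8 and K = 64.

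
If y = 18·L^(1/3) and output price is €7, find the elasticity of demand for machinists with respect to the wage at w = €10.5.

ε = -1.5

MP_L = (1/3)·18·L^(-2/3), so P·MP_L = w gives 42·L^(-2/3) = w.
Solving, L(w) = (42/w)^(3/2). This is a constant-elasticity form: L ∝ w^(−3/2), so ε = −3/2.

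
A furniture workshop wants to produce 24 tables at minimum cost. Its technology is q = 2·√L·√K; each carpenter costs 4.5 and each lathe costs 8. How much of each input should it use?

L* = 16, K* = 9

Cost minimization requires the marginal rate of technical substitution to equal the input-price ratio: MP_L/MP_K = w/r.
Here MP_L/MP_K = (1/2)·(K/L)/(1/2) = (K/L). Setting this equal to 4.5/8 = 0.5625 gives K = 0.5625L.
Substituting into q = 24: 2·L^(1/2)·(0.5625L)^(1/2) = 24.
Solving, L = 16 and K = 9.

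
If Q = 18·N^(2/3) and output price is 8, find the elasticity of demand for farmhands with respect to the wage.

ε = -3

MP_N = (2/3)·18·N^(-1/3), so P·MP_N = w gives 96·N^(-1/3) = w.
Solving, N(w) = (96/w)^(3). This is a constant-elasticity form: N ∝ w^(−3), so ε = −3.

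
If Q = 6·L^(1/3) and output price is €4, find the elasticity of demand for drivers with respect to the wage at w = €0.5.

ε = -1.5

MP_L = (1/3)·6·L^(-2/3), so P·MP_L = w gives 8·L^(-2/3) = w.
Solving, L(w) = (8/w)^(3/2). This is a constant-elasticity form: L ∝ w^(−3/2), so ε = −3/2.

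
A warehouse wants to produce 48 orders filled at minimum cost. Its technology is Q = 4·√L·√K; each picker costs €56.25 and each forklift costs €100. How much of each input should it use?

Cost minimization requires the marginal rate of technical substitution to equal the input-price ratio: MP_L/MP_K = w/r.
Here MP_L/MP_K = (1/2)·(K/L)/(1/2) = (K/L). Setting this equal to 56.25/100 = 0.5625 gives K = 0.5625L.
Substituting into Q = 48: 4·L^(1/2)·(0.5625L)^(1/2) = 48.
Solving, L = 16 and K = 9.

L* = 16, K* = 9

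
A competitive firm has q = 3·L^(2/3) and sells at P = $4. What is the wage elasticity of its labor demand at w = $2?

MP_L = (2/3)·3·L^(-1/3), so P·MP_L = w gives 8·L^(-1/3) = w.
Solving, L(w) = (8/w)^(3). This is a constant-elasticity form: L ∝ w^(−3), so ε = −3.

ε = -3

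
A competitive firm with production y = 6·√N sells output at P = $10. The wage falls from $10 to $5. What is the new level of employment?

From P·MP_N = w with MP_N = 3·N^(-1/2), the labor demand is N(w) = (30/w)^(2).
At w = 10: N = 9. At w = 5: N = 36.

N* = 36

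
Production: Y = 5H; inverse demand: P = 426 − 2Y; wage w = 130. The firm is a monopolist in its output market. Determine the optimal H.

H* = 20

Marginal revenue from the inverse demand is MR = 426 − 4Y.
The marginal product is MP_H = 5.
A monopolist hires until marginal revenue product equals the wage: MR·MP_H = w.
(426 − 20H)·5 = 130, so H = 20.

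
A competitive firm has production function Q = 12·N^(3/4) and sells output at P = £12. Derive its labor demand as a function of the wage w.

N(w) = (108/w)^(4)

MP_N = (3/4)·12·N^(-1/4) = 9·N^(-1/4).
Setting P·MP_N = w: 108·N^(-1/4) = w.
Solving for N: N^(-1/4) = w/108, so N = (108/w)^(4).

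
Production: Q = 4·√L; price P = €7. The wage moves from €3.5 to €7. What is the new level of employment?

From P·MP_L = w with MP_L = 2·L^(-1/2), the labor demand is L(w) = (14/w)^(2).
At w = 3.5: L = 16. At w = 7: L = 4.

L* = 4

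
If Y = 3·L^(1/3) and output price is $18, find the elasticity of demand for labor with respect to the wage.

MP_L = (1/3)·3·L^(-2/3), so P·MP_L = w gives 18·L^(-2/3) = w.
Solving, L(w) = (18/w)^(3/2). This is a constant-elasticity form: L ∝ w^(−3/2), so ε = −3/2.

ε = -1.5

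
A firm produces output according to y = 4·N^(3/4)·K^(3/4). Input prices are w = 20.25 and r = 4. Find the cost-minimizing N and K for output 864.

N* = 16, K* = 81

Cost minimization requires the marginal rate of technical substitution to equal the input-price ratio: MP_N/MP_K = w/r.
Here MP_N/MP_K = (3/4)·(K/N)/(3/4) = (K/N). Setting this equal to 20.25/4 = 5.0625 gives K = 5.0625N.
Substituting into y = 864: 4·N^(3/4)·(5.0625N)^(3/4) = 864.
Solving, N = 16 and K = 81.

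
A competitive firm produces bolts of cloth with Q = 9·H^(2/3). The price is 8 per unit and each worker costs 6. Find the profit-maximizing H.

H* = 512

MP_H = (2/3)·9·H^(-1/3) = 6·H^(-1/3).
Profit maximization for a price taker requires P·MP_H = w: 8·6·H^(-1/3) = 6.
So H^(-1/3) = 0.125, which gives H = 512.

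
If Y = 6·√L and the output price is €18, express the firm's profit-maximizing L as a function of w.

L(w) = 2916/w²

MP_L = (1/2)·6·L^(-1/2) = 3·L^(-1/2).
Setting P·MP_L = w: 54·L^(-1/2) = w.
Solving for L: L^(-1/2) = w/54, so L = (54/w)^(2).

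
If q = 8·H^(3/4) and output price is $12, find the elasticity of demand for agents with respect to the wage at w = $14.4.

ε = -4

MP_H = (3/4)·8·H^(-1/4), so P·MP_H = w gives 72·H^(-1/4) = w.
Solving, H(w) = (72/w)^(4). This is a constant-elasticity form: H ∝ w^(−4), so ε = −4.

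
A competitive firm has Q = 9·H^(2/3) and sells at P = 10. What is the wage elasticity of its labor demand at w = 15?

MP_H = (2/3)·9·H^(-1/3), so P·MP_H = w gives 60·H^(-1/3) = w.
Solving, H(w) = (60/w)^(3). This is a constant-elasticity form: H ∝ w^(−3), so ε = −3.

ε = -3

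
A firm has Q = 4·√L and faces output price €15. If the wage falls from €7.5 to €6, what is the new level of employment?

L* = 25

From P·MP_L = w with MP_L = 2·L^(-1/2), the labor demand is L(w) = (30/w)^(2).
At w = 7.5: L = 16. At w = 6: L = 25.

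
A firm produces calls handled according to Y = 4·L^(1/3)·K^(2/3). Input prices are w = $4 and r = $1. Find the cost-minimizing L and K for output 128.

L* = 8, K* = 64

Cost minimization requires the marginal rate of technical substitution to equal the input-price ratio: MP_L/MP_K = w/r.
Here MP_L/MP_K = (1/3)·(K/L)/(2/3) = 0.5·(K/L). Setting this equal to 4/1 = 4 gives K = 8L.
Substituting into Y = 128: 4·L^(1/3)·(8L)^(2/3) = 128.
Solving, L = 8 and K = 64.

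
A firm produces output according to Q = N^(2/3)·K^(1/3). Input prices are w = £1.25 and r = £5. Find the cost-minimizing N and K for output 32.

N* = 64, K* = 8

Cost minimization requires the marginal rate of technical substitution to equal the input-price ratio: MP_N/MP_K = w/r.
Here MP_N/MP_K = (2/3)·(K/N)/(1/3) = 2·(K/N). Setting this equal to 1.25/5 = 0.25 gives K = 0.125N.
Substituting into Q = 32: N^(2/3)·(0.125N)^(1/3) = 32.
Solving, N = 64 and K = 8.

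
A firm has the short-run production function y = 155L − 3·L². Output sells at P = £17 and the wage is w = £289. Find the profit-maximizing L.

The marginal product of L is MP_L = 155 − 6L.
A price-taking firm hires until the value of the marginal product equals the wage: P·MP_L = w, so 17·(155 − 6L) = 289.
Then 155 − 6L = 17, giving L = 23.

L* = 23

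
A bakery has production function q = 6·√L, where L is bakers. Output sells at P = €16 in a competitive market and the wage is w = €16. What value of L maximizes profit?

MP_L = (1/2)·6·L^(-1/2) = 3·L^(-1/2).
Profit maximization for a price taker requires P·MP_L = w: 16·3·L^(-1/2) = 16.
So L^(-1/2) = 1/3, which gives L = 9.

L* = 9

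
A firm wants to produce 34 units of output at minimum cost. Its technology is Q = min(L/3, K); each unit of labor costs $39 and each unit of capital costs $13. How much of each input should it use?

With a fixed-proportions technology, the cost-minimizing bundle uses no slack in either input: L/3 = K = Q.
So L = 3·34 = 102 and K = 34.

L* = 102, K* = 34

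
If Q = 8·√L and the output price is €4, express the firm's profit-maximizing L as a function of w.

L(w) = 256/w²

MP_L = (1/2)·8·L^(-1/2) = 4·L^(-1/2).
Setting P·MP_L = w: 16·L^(-1/2) = w.
Solving for L: L^(-1/2) = w/16, so L = (16/w)^(2).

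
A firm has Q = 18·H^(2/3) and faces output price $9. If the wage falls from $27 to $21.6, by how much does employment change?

ΔH = 61

From P·MP_H = w with MP_H = 12·H^(-1/3), the labor demand is H(w) = (108/w)^(3).
At w = 27: H = 64. At w = 21.6: H = 125.
ΔH = 125 − 64 = 61.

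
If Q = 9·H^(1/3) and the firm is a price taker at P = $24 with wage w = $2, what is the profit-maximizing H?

MP_H = (1/3)·9·H^(-2/3) = 3·H^(-2/3).
Profit maximization for a price taker requires P·MP_H = w: 24·3·H^(-2/3) = 2.
So H^(-2/3) = 1/36, which gives H = 216.

H* = 216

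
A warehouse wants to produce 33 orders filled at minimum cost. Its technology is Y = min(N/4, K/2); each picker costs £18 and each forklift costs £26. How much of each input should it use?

N* = 132, K* = 66

With a fixed-proportions technology, the cost-minimizing bundle uses no slack in either input: N/4 = K/2 = Y.
So N = 4·33 = 132 and K = 2·33 = 66.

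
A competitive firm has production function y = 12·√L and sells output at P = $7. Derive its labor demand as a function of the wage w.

MP_L = (1/2)·12·L^(-1/2) = 6·L^(-1/2).
Setting P·MP_L = w: 42·L^(-1/2) = w.
Solving for L: L^(-1/2) = w/42, so L = (42/w)^(2).

L(w) = 1764/w²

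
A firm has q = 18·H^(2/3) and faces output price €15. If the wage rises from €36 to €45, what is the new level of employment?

H* = 64

From P·MP_H = w with MP_H = 12·H^(-1/3), the labor demand is H(w) = (180/w)^(3).
At w = 36: H = 125. At w = 45: H = 64.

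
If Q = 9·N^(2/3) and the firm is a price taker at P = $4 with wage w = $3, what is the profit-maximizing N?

MP_N = (2/3)·9·N^(-1/3) = 6·N^(-1/3).
Profit maximization for a price taker requires P·MP_N = w: 4·6·N^(-1/3) = 3.
So N^(-1/3) = 0.125, which gives N = 512.

N* = 512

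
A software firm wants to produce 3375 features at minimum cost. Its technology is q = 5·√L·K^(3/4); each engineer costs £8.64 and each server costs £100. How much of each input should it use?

Cost minimization requires the marginal rate of technical substitution to equal the input-price ratio: MP_L/MP_K = w/r.
Here MP_L/MP_K = (1/2)·(K/L)/(3/4) = (2/3)·(K/L). Setting this equal to 8.64/100 = 0.0864 gives K = 0.1296L.
Substituting into q = 3375: 5·L^(1/2)·(0.1296L)^(3/4) = 3375.
Solving, L = 625 and K = 81.

L* = 625, K* = 81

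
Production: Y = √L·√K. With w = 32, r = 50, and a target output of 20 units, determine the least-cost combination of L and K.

L* = 25, K* = 16

Cost minimization requires the marginal rate of technical substitution to equal the input-price ratio: MP_L/MP_K = w/r.
Here MP_L/MP_K = (1/2)·(K/L)/(1/2) = (K/L). Setting this equal to 32/50 = 0.64 gives K = 0.64L.
Substituting into Y = 20: L^(1/2)·(0.64L)^(1/2) = 20.
Solving, L = 25 and K = 16.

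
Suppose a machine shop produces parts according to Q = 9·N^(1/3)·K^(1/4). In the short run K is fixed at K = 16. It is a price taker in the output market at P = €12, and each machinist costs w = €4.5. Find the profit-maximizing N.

N* = 64

With K = 16, MP_N = (1/3)·9·N^(-2/3)·16^(1/4) = 6·N^(-2/3).
Profit maximization for a price taker requires P·MP_N = w: 12·6·N^(-2/3) = 4.5.
So N^(-2/3) = 0.0625, which gives N = 64.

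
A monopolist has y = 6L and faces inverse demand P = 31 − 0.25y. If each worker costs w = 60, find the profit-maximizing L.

L* = 7

Marginal revenue from the inverse demand is MR = 31 − 0.5y.
The marginal product is MP_L = 6.
A monopolist hires until marginal revenue product equals the wage: MR·MP_L = w.
(31 − 3L)·6 = 60, so L = 7.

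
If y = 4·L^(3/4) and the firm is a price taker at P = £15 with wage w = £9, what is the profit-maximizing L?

MP_L = (3/4)·4·L^(-1/4) = 3·L^(-1/4).
Profit maximization for a price taker requires P·MP_L = w: 15·3·L^(-1/4) = 9.
So L^(-1/4) = 0.2, which gives L = 625.

L* = 625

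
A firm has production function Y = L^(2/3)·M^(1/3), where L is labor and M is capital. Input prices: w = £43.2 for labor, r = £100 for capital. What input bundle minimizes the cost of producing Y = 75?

Cost minimization requires the marginal rate of technical substitution to equal the input-price ratio: MP_L/MP_M = w/r.
Here MP_L/MP_M = (2/3)·(M/L)/(1/3) = 2·(M/L). Setting this equal to 43.2/100 = 0.432 gives M = 0.216L.
Substituting into Y = 75: L^(2/3)·(0.216L)^(1/3) = 75.
Solving, L = 125 and M = 27.

L* = 125, M* = 27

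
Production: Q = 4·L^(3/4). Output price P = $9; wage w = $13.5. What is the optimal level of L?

L* = 16

MP_L = (3/4)·4·L^(-1/4) = 3·L^(-1/4).
Profit maximization for a price taker requires P·MP_L = w: 9·3·L^(-1/4) = 13.5.
So L^(-1/4) = 0.5, which gives L = 16.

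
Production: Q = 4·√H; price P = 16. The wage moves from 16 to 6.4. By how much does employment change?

ΔH = 21

From P·MP_H = w with MP_H = 2·H^(-1/2), the labor demand is H(w) = (32/w)^(2).
At w = 16: H = 4. At w = 6.4: H = 25.
ΔH = 25 − 4 = 21.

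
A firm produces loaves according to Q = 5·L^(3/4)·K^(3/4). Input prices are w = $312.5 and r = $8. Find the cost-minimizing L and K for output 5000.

L* = 16, K* = 625

Cost minimization requires the marginal rate of technical substitution to equal the input-price ratio: MP_L/MP_K = w/r.
Here MP_L/MP_K = (3/4)·(K/L)/(3/4) = (K/L). Setting this equal to 312.5/8 = 39.0625 gives K = 39.0625L.
Substituting into Q = 5000: 5·L^(3/4)·(39.0625L)^(3/4) = 5000.
Solving, L = 16 and K = 625.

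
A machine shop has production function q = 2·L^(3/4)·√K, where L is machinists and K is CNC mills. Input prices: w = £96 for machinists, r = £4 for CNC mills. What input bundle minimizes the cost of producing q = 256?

L* = 16, K* = 256

Cost minimization requires the marginal rate of technical substitution to equal the input-price ratio: MP_L/MP_K = w/r.
Here MP_L/MP_K = (3/4)·(K/L)/(1/2) = 1.5·(K/L). Setting this equal to 96/4 = 24 gives K = 16L.
Substituting into q = 256: 2·L^(3/4)·(16L)^(1/2) = 256.
Solving, L = 16 and K = 256.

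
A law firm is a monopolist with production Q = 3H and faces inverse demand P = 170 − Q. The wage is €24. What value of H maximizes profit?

H* = 27

Marginal revenue from the inverse demand is MR = 170 − 2Q.
The marginal product is MP_H = 3.
A monopolist hires until marginal revenue product equals the wage: MR·MP_H = w.
(170 − 6H)·3 = 24, so H = 27.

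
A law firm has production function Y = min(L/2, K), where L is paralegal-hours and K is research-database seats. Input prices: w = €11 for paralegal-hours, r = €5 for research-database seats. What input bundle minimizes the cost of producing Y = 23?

With a fixed-proportions technology, the cost-minimizing bundle uses no slack in either input: L/2 = K = Y.
So L = 2·23 = 46 and K = 23.

L* = 46, K* = 23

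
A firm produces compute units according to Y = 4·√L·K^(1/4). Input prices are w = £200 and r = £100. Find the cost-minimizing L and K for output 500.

Cost minimization requires the marginal rate of technical substitution to equal the input-price ratio: MP_L/MP_K = w/r.
Here MP_L/MP_K = (1/2)·(K/L)/(1/4) = 2·(K/L). Setting this equal to 200/100 = 2 gives K = L.
Substituting into Y = 500: 4·L^(1/2)·(L)^(1/4) = 500.
Solving, L = 625 and K = 625.

L* = 625, K* = 625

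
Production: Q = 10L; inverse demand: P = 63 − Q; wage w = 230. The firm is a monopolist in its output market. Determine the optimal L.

Marginal revenue from the inverse demand is MR = 63 − 2Q.
The marginal product is MP_L = 10.
A monopolist hires until marginal revenue product equals the wage: MR·MP_L = w.
(63 − 20L)·10 = 230, so L = 2.

L* = 2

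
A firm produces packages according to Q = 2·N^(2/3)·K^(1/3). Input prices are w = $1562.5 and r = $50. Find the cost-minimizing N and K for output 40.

Cost minimization requires the marginal rate of technical substitution to equal the input-price ratio: MP_N/MP_K = w/r.
Here MP_N/MP_K = (2/3)·(K/N)/(1/3) = 2·(K/N). Setting this equal to 1562.5/50 = 31.25 gives K = 15.625N.
Substituting into Q = 40: 2·N^(2/3)·(15.625N)^(1/3) = 40.
Solving, N = 8 and K = 125.

N* = 8, K* = 125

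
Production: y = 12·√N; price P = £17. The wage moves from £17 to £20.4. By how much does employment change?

ΔN = -11

From P·MP_N = w with MP_N = 6·N^(-1/2), the labor demand is N(w) = (102/w)^(2).
At w = 17: N = 36. At w = 20.4: N = 25.
ΔN = 25 − 36 = -11.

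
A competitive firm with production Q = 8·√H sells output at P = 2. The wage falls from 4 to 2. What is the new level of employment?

From P·MP_H = w with MP_H = 4·H^(-1/2), the labor demand is H(w) = (8/w)^(2).
At w = 4: H = 4. At w = 2: H = 16.

H* = 16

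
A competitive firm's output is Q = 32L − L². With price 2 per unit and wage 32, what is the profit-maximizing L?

L* = 8

The marginal product of L is MP_L = 32 − 2L.
A price-taking firm hires until the value of the marginal product equals the wage: P·MP_L = w, so 2·(32 − 2L) = 32.
Then 32 − 2L = 16, giving L = 8.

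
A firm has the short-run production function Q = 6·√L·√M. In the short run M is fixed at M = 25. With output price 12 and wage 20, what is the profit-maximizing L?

L* = 81

With M = 25, MP_L = (1/2)·6·L^(-1/2)·25^(1/2) = 15·L^(-1/2).
Profit maximization for a price taker requires P·MP_L = w: 12·15·L^(-1/2) = 20.
So L^(-1/2) = 1/9, which gives L = 81.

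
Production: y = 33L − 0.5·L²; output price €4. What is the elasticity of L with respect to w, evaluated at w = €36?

ε = -0.375

From P·MP_L = w with MP_L = 33 − L, labor demand is L(w) = 33 − w/4.
dL/dw = −1/(4) = -0.25.
At w = 36, L = 24, so ε = (dL/dw)·(w/L) = (-0.25)·(36/24) = -0.375.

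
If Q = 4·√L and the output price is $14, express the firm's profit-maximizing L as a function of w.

L(w) = 784/w²

MP_L = (1/2)·4·L^(-1/2) = 2·L^(-1/2).
Setting P·MP_L = w: 28·L^(-1/2) = w.
Solving for L: L^(-1/2) = w/28, so L = (28/w)^(2).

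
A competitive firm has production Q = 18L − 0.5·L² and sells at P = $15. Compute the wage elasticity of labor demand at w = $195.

ε = -2.6

From P·MP_L = w with MP_L = 18 − L, labor demand is L(w) = 18 − w/15.
dL/dw = −1/(15) = -1/15.
At w = 195, L = 5, so ε = (dL/dw)·(w/L) = (-1/15)·(195/5) = -2.6.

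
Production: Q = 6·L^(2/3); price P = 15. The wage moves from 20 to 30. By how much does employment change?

ΔL = -19

From P·MP_L = w with MP_L = 4·L^(-1/3), the labor demand is L(w) = (60/w)^(3).
At w = 20: L = 27. At w = 30: L = 8.
ΔL = 8 − 27 = -19.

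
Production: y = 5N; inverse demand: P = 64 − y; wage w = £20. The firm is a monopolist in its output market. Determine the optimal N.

N* = 6

Marginal revenue from the inverse demand is MR = 64 − 2y.
The marginal product is MP_N = 5.
A monopolist hires until marginal revenue product equals the wage: MR·MP_N = w.
(64 − 10N)·5 = 20, so N = 6.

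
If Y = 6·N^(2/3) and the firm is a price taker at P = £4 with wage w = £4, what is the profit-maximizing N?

N* = 64

MP_N = (2/3)·6·N^(-1/3) = 4·N^(-1/3).
Profit maximization for a price taker requires P·MP_N = w: 4·4·N^(-1/3) = 4.
So N^(-1/3) = 0.25, which gives N = 64.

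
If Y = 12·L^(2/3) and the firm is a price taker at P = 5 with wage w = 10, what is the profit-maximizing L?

MP_L = (2/3)·12·L^(-1/3) = 8·L^(-1/3).
Profit maximization for a price taker requires P·MP_L = w: 5·8·L^(-1/3) = 10.
So L^(-1/3) = 0.25, which gives L = 64.

L* = 64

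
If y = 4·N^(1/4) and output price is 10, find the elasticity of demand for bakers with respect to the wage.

MP_N = (1/4)·4·N^(-3/4), so P·MP_N = w gives 10·N^(-3/4) = w.
Solving, N(w) = (10/w)^(4/3). This is a constant-elasticity form: N ∝ w^(−4/3), so ε = −4/3.

ε = -4/3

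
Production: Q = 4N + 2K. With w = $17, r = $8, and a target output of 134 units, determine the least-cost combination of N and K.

N* = 0, K* = 67

The inputs are perfect substitutes, so the firm uses whichever has the lower cost per unit of output.
Cost per unit of output via N is w/4 = 4.25; via K it is r/2 = 4. K is cheaper.
Producing Q = 134 with K alone: N = 0, K = 67.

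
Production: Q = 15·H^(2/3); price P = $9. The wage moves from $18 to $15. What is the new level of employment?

H* = 216

From P·MP_H = w with MP_H = 10·H^(-1/3), the labor demand is H(w) = (90/w)^(3).
At w = 18: H = 125. At w = 15: H = 216.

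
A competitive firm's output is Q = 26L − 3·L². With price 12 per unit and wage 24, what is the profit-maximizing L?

The marginal product of L is MP_L = 26 − 6L.
A price-taking firm hires until the value of the marginal product equals the wage: P·MP_L = w, so 12·(26 − 6L) = 24.
Then 26 − 6L = 2, giving L = 4.

L* = 4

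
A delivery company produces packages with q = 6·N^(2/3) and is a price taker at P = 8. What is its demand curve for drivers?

N(w) = 32768/w³

MP_N = (2/3)·6·N^(-1/3) = 4·N^(-1/3).
Setting P·MP_N = w: 32·N^(-1/3) = w.
Solving for N: N^(-1/3) = w/32, so N = (32/w)^(3).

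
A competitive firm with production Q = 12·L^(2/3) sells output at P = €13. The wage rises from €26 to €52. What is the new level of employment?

From P·MP_L = w with MP_L = 8·L^(-1/3), the labor demand is L(w) = (104/w)^(3).
At w = 26: L = 64. At w = 52: L = 8.

L* = 8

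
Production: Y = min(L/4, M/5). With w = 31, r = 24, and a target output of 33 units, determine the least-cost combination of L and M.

L* = 132, M* = 165

With a fixed-proportions technology, the cost-minimizing bundle uses no slack in either input: L/4 = M/5 = Y.
So L = 4·33 = 132 and M = 5·33 = 165.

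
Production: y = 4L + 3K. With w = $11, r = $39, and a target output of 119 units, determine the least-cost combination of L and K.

L* = 29.75, K* = 0

The inputs are perfect substitutes, so the firm uses whichever has the lower cost per unit of output.
Cost per unit of output via L is w/4 = 2.75; via K it is r/3 = 13. L is cheaper.
Producing y = 119 with L alone: L = 29.75, K = 0.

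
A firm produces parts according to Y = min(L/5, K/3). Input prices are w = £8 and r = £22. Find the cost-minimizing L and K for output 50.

L* = 250, K* = 150

With a fixed-proportions technology, the cost-minimizing bundle uses no slack in either input: L/5 = K/3 = Y.
So L = 5·50 = 250 and K = 3·50 = 150.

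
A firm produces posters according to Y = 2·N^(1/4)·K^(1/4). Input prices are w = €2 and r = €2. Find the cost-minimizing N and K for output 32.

N* = 256, K* = 256

Cost minimization requires the marginal rate of technical substitution to equal the input-price ratio: MP_N/MP_K = w/r.
Here MP_N/MP_K = (1/4)·(K/N)/(1/4) = (K/N). Setting this equal to 2/2 = 1 gives K = N.
Substituting into Y = 32: 2·N^(1/4)·(N)^(1/4) = 32.
Solving, N = 256 and K = 256.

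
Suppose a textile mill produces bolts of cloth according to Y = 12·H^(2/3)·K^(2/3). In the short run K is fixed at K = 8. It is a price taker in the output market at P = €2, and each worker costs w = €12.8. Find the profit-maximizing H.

With K = 8, MP_H = (2/3)·12·H^(-1/3)·8^(2/3) = 32·H^(-1/3).
Profit maximization for a price taker requires P·MP_H = w: 2·32·H^(-1/3) = 12.8.
So H^(-1/3) = 0.2, which gives H = 125.

H* = 125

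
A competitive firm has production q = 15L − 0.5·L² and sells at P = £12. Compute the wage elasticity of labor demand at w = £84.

ε = -0.875

From P·MP_L = w with MP_L = 15 − L, labor demand is L(w) = 15 − w/12.
dL/dw = −1/(12) = -1/12.
At w = 84, L = 8, so ε = (dL/dw)·(w/L) = (-1/12)·(84/8) = -0.875.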